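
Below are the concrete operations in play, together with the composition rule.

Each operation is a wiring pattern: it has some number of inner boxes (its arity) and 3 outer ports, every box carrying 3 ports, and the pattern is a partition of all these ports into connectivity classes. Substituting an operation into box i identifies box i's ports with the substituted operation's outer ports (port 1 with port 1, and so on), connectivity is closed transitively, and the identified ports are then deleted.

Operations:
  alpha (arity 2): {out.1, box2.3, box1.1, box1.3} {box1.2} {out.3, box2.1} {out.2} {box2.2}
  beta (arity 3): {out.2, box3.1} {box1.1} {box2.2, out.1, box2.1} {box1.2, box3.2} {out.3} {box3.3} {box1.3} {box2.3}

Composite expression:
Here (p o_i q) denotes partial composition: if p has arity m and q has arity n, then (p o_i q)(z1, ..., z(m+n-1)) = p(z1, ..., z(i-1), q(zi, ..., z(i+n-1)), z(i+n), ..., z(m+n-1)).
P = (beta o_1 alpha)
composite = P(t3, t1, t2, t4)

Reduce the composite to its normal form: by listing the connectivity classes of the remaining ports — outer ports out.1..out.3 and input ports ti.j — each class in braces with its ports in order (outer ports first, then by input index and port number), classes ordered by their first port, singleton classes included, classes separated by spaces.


{out.1, t2.1, t2.2} {out.2, t4.1} {out.3} {t1.1} {t1.2} {t1.3, t3.1, t3.3} {t2.3} {t3.2} {t4.2} {t4.3}

Connectivity passes through glued beta-boundaries; trace each wire chain.
stage alpha: inputs (t3, t1), connectivity {out.1, t1.3, t3.1, t3.3} {out.2} {out.3, t1.1} {t1.2} {t3.2}, out.j its boundary
stage beta: inputs (t3, t1, t2, t4), connectivity {out.1, t2.1, t2.2} {out.2, t4.1} {out.3} {t1.1} {t1.2} {t1.3, t3.1, t3.3} {t2.3} {t3.2} {t4.2} {t4.3}, out.j its boundary


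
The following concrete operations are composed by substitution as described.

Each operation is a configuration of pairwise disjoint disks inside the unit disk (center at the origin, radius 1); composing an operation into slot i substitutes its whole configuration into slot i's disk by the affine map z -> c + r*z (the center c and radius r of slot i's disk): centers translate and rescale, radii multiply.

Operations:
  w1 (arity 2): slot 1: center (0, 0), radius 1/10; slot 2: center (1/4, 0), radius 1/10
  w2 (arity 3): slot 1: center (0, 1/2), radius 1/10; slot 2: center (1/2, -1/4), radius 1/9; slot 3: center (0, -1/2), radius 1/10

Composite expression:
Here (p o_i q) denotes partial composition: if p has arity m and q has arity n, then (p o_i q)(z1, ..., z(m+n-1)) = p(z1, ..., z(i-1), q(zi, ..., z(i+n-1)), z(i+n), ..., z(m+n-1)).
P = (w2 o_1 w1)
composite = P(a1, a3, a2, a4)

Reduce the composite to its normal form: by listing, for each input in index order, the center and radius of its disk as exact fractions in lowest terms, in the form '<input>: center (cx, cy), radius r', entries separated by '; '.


a1: center (0, 1/2), radius 1/100; a2: center (1/2, -1/4), radius 1/9; a3: center (1/40, 1/2), radius 1/100; a4: center (0, -1/2), radius 1/10

Affine substitution under w2: radii multiply and a-centers shift.
a1: after 2 affine steps, its disk has center (0, 1/2), radius 1/100
a3: after 2 affine steps, its disk has center (1/40, 1/2), radius 1/100
a2: after 1 affine step, its disk has center (1/2, -1/4), radius 1/9
a4: after 1 affine step, its disk has center (0, -1/2), radius 1/10


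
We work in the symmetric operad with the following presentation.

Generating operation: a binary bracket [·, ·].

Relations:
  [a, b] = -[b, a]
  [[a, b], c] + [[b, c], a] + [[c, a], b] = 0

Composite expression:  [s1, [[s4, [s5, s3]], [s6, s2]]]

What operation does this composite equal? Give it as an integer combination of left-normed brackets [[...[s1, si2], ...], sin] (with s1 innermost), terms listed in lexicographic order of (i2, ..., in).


Left-normed coefficients sit on the s1-initial expansion words.
Composite bracket: [s1, [[s4, [s5, s3]], [s6, s2]]]
The bracket unfolds into 32 signed words via [a, b] = ab - ba (2^5 = 32).
Coefficients come from the s1-initial words:
  the word s1s2s6s3s5s4 carries sign +1 and contributes +[[[[[s1, s2], s6], s3], s5], s4]
  the word s1s2s6s4s3s5 carries sign -1 and contributes -[[[[[s1, s2], s6], s4], s3], s5]
  the word s1s2s6s4s5s3 carries sign +1 and contributes +[[[[[s1, s2], s6], s4], s5], s3]
  the word s1s2s6s5s3s4 carries sign -1 and contributes -[[[[[s1, s2], s6], s5], s3], s4]
  the word s1s3s5s4s2s6 carries sign -1 and contributes -[[[[[s1, s3], s5], s4], s2], s6]
  the word s1s3s5s4s6s2 carries sign +1 and contributes +[[[[[s1, s3], s5], s4], s6], s2]
  the word s1s4s3s5s2s6 carries sign +1 and contributes +[[[[[s1, s4], s3], s5], s2], s6]
  the word s1s4s3s5s6s2 carries sign -1 and contributes -[[[[[s1, s4], s3], s5], s6], s2]
  the word s1s4s5s3s2s6 carries sign -1 and contributes -[[[[[s1, s4], s5], s3], s2], s6]
  the word s1s4s5s3s6s2 carries sign +1 and contributes +[[[[[s1, s4], s5], s3], s6], s2]
  the word s1s5s3s4s2s6 carries sign +1 and contributes +[[[[[s1, s5], s3], s4], s2], s6]
  the word s1s5s3s4s6s2 carries sign -1 and contributes -[[[[[s1, s5], s3], s4], s6], s2]
  the word s1s6s2s3s5s4 carries sign -1 and contributes -[[[[[s1, s6], s2], s3], s5], s4]
  the word s1s6s2s4s3s5 carries sign +1 and contributes +[[[[[s1, s6], s2], s4], s3], s5]
  the word s1s6s2s4s5s3 carries sign -1 and contributes -[[[[[s1, s6], s2], s4], s5], s3]
  the word s1s6s2s5s3s4 carries sign +1 and contributes +[[[[[s1, s6], s2], s5], s3], s4]

[[[[[s1, s2], s6], s3], s5], s4] - [[[[[s1, s2], s6], s4], s3], s5] + [[[[[s1, s2], s6], s4], s5], s3] - [[[[[s1, s2], s6], s5], s3], s4] - [[[[[s1, s3], s5], s4], s2], s6] + [[[[[s1, s3], s5], s4], s6], s2] + [[[[[s1, s4], s3], s5], s2], s6] - [[[[[s1, s4], s3], s5], s6], s2] - [[[[[s1, s4], s5], s3], s2], s6] + [[[[[s1, s4], s5], s3], s6], s2] + [[[[[s1, s5], s3], s4], s2], s6] - [[[[[s1, s5], s3], s4], s6], s2] - [[[[[s1, s6], s2], s3], s5], s4] + [[[[[s1, s6], s2], s4], s3], s5] - [[[[[s1, s6], s2], s4], s5], s3] + [[[[[s1, s6], s2], s5], s3], s4]


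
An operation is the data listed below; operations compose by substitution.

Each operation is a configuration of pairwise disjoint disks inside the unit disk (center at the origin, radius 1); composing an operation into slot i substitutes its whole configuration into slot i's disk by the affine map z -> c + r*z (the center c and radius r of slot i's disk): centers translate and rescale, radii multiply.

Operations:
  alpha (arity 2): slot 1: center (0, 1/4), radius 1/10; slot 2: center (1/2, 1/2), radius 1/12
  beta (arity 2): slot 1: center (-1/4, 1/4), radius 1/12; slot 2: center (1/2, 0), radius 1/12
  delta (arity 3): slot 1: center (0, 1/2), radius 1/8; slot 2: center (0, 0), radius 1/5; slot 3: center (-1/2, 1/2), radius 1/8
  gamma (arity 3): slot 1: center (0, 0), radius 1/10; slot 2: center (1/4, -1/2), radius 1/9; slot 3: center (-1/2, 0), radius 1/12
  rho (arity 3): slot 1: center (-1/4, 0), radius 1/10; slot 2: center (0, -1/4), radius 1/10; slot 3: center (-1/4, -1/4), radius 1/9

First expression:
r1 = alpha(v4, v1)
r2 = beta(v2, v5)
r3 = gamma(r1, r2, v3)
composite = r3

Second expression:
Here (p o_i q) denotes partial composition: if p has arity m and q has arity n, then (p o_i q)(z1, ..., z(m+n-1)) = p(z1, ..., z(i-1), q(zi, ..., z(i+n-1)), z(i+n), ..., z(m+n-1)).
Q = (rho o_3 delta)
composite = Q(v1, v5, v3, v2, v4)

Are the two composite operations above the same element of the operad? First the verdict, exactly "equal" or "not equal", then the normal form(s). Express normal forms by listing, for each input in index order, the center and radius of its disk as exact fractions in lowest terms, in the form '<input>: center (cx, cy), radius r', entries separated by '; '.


not equal — first v1: center (1/20, 1/20), radius 1/120; v2: center (2/9, -17/36), radius 1/108; v3: center (-1/2, 0), radius 1/12; v4: center (0, 1/40), radius 1/100; v5: center (11/36, -1/2), radius 1/108, second v1: center (-1/4, 0), radius 1/10; v2: center (-1/4, -1/4), radius 1/45; v3: center (-1/4, -7/36), radius 1/72; v4: center (-11/36, -7/36), radius 1/72; v5: center (0, -1/4), radius 1/10

The first expression, normalized: v1: center (1/20, 1/20), radius 1/120; v2: center (2/9, -17/36), radius 1/108; v3: center (-1/2, 0), radius 1/12; v4: center (0, 1/40), radius 1/100; v5: center (11/36, -1/2), radius 1/108
The second expression, normalized: v1: center (-1/4, 0), radius 1/10; v2: center (-1/4, -1/4), radius 1/45; v3: center (-1/4, -7/36), radius 1/72; v4: center (-11/36, -7/36), radius 1/72; v5: center (0, -1/4), radius 1/10
Different reductions; not equal.


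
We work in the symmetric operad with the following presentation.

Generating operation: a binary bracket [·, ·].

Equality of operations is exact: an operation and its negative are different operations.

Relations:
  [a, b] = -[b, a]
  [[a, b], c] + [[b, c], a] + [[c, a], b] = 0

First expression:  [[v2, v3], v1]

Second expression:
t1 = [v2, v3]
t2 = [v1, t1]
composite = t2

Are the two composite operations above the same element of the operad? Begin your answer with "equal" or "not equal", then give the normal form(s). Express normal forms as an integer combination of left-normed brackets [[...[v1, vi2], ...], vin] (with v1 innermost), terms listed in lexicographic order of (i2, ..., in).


not equal; first: -[[v1, v2], v3] + [[v1, v3], v2]; second: [[v1, v2], v3] - [[v1, v3], v2]

The first composite normalizes to -[[v1, v2], v3] + [[v1, v3], v2]
The second composite normalizes to [[v1, v2], v3] - [[v1, v3], v2]
They disagree, so not equal.


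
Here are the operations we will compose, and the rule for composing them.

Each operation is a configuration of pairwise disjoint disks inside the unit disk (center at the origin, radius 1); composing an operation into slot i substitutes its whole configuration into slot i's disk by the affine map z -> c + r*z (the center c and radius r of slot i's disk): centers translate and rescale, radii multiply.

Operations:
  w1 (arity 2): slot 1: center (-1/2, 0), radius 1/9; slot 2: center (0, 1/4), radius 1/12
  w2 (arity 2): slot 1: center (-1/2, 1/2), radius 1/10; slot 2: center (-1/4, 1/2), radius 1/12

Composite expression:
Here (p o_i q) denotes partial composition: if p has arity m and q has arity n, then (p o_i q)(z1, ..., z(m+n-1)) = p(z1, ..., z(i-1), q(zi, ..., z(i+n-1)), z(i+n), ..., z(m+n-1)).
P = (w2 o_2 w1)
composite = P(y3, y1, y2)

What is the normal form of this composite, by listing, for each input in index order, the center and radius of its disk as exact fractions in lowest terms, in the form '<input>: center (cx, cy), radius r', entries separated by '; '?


y1: center (-7/24, 1/2), radius 1/108; y2: center (-1/4, 25/48), radius 1/144; y3: center (-1/2, 1/2), radius 1/10

Each y-disk chains the slot maps above it in w2; radii multiply.
y3 passes through 1 substitution, ending at center (-1/2, 1/2), radius 1/10
y1 passes through 2 substitutions, ending at center (-7/24, 1/2), radius 1/108
y2 passes through 2 substitutions, ending at center (-1/4, 25/48), radius 1/144


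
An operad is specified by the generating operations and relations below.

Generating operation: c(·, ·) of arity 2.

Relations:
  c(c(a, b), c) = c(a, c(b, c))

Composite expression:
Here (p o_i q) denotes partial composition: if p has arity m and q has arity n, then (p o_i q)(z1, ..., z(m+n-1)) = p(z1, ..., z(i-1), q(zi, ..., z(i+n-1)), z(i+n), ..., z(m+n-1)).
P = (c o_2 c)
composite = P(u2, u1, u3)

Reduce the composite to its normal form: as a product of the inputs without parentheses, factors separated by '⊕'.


u2 ⊕ u1 ⊕ u3

Associativity of c dissolves the nesting; only the u-input order survives.
c(u1, u3) spells out as u1 ⊕ u3
c(u2, c(u1, u3)) spells out as u2 ⊕ u1 ⊕ u3


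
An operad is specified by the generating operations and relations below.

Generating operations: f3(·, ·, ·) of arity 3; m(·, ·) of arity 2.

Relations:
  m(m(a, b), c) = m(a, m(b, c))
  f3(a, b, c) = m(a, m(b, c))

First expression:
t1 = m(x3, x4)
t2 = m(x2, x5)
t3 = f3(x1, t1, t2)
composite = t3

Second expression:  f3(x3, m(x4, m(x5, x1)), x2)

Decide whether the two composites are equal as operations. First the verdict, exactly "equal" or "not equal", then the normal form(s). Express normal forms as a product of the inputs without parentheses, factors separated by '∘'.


not equal; first: x1 ∘ x3 ∘ x4 ∘ x2 ∘ x5; second: x3 ∘ x4 ∘ x5 ∘ x1 ∘ x2


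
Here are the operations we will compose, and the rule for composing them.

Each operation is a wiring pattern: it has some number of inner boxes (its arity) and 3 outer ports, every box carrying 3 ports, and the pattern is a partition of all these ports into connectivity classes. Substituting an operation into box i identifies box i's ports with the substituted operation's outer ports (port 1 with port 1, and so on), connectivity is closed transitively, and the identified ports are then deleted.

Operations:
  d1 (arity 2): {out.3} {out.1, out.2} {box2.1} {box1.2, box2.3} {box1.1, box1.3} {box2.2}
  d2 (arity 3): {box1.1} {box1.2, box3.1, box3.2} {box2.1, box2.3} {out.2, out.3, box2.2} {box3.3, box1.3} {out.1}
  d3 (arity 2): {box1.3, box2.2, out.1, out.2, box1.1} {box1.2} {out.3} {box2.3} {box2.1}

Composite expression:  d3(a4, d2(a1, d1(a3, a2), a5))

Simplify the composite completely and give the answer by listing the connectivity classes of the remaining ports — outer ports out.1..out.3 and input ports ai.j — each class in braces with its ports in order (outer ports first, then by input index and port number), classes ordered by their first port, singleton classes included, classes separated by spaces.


Treat the ports identified at d3 as solder joints: merge, then drop.
stage d1: inputs (a3, a2), connectivity {out.1, out.2} {out.3} {a2.1} {a2.2} {a2.3, a3.2} {a3.1, a3.3}, out.j its boundary
stage d2: inputs (a1, a3, a2, a5), connectivity {out.1} {out.2, out.3} {a1.1} {a1.2, a5.1, a5.2} {a1.3, a5.3} {a2.1} {a2.2} {a2.3, a3.2} {a3.1, a3.3}, out.j its boundary
stage d3: inputs (a4, a1, a3, a2, a5), connectivity {out.1, out.2, a4.1, a4.3} {out.3} {a1.1} {a1.2, a5.1, a5.2} {a1.3, a5.3} {a2.1} {a2.2} {a2.3, a3.2} {a3.1, a3.3} {a4.2}, out.j its boundary

{out.1, out.2, a4.1, a4.3} {out.3} {a1.1} {a1.2, a5.1, a5.2} {a1.3, a5.3} {a2.1} {a2.2} {a2.3, a3.2} {a3.1, a3.3} {a4.2}


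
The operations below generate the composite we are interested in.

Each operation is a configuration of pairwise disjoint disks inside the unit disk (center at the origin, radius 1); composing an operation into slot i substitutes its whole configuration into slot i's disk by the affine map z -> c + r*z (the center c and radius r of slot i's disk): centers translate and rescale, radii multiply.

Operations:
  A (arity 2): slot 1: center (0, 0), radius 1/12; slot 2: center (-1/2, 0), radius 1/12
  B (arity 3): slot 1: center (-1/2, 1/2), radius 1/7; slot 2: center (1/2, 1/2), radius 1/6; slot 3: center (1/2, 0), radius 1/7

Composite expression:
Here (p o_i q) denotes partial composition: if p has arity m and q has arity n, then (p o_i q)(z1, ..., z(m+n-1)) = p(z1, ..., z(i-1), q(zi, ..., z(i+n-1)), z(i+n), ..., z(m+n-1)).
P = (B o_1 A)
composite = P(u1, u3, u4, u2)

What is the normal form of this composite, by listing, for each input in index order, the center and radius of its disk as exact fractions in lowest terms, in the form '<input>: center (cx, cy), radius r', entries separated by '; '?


Nesting under B composes maps z -> c + r*z down each u-path.
for u1, the 2-step affine chain lands on center (-1/2, 1/2), radius 1/84
for u3, the 2-step affine chain lands on center (-4/7, 1/2), radius 1/84
for u4, the 1-step affine chain lands on center (1/2, 1/2), radius 1/6
for u2, the 1-step affine chain lands on center (1/2, 0), radius 1/7

u1: center (-1/2, 1/2), radius 1/84; u2: center (1/2, 0), radius 1/7; u3: center (-4/7, 1/2), radius 1/84; u4: center (1/2, 1/2), radius 1/6


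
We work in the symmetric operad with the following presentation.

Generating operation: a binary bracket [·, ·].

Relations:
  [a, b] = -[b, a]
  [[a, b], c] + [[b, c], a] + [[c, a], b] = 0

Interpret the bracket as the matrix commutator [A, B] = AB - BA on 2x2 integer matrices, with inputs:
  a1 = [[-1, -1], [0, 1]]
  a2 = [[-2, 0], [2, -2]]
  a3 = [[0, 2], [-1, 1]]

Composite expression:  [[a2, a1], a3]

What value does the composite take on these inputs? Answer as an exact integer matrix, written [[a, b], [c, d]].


[[8, 8], [8, -8]]

[a2, a1] = [[2, 0], [-4, -2]]
[[a2, a1], a3] = [[8, 8], [8, -8]]


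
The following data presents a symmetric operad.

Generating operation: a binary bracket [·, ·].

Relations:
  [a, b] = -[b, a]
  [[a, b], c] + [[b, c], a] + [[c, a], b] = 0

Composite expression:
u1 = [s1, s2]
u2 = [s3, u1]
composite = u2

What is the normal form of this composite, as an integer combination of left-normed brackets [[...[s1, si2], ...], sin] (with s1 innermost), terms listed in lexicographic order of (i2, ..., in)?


-[[s1, s2], s3]


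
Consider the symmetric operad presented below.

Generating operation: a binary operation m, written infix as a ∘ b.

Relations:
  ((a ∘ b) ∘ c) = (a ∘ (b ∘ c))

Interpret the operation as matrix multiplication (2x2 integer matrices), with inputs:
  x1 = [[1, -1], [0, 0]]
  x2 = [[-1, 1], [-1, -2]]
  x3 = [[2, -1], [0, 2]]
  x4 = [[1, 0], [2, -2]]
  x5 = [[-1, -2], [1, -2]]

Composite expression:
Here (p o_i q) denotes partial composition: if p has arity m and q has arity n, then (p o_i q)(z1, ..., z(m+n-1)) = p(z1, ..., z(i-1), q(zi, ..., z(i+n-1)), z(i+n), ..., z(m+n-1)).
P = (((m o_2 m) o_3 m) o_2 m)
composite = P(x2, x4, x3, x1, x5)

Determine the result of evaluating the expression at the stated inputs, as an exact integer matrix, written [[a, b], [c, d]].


[[-4, 0], [20, 0]]

(x4 ∘ x3) = [[2, -1], [4, -6]]
(x1 ∘ x5) = [[-2, 0], [0, 0]]
((x4 ∘ x3) ∘ (x1 ∘ x5)) = [[-4, 0], [-8, 0]]
(x2 ∘ ((x4 ∘ x3) ∘ (x1 ∘ x5))) = [[-4, 0], [20, 0]]


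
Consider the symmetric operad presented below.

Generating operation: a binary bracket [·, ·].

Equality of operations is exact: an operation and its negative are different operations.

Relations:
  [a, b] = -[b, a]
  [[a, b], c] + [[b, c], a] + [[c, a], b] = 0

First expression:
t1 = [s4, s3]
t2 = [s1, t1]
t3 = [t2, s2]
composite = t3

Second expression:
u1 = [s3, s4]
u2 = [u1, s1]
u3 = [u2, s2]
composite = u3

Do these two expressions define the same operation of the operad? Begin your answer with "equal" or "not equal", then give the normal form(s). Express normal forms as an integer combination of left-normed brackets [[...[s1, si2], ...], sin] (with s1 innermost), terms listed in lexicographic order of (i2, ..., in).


The first expression reduces to -[[[s1, s3], s4], s2] + [[[s1, s4], s3], s2]
The second expression reduces to -[[[s1, s3], s4], s2] + [[[s1, s4], s3], s2]
The normal forms match — equal.

equal: each reduces to -[[[s1, s3], s4], s2] + [[[s1, s4], s3], s2]


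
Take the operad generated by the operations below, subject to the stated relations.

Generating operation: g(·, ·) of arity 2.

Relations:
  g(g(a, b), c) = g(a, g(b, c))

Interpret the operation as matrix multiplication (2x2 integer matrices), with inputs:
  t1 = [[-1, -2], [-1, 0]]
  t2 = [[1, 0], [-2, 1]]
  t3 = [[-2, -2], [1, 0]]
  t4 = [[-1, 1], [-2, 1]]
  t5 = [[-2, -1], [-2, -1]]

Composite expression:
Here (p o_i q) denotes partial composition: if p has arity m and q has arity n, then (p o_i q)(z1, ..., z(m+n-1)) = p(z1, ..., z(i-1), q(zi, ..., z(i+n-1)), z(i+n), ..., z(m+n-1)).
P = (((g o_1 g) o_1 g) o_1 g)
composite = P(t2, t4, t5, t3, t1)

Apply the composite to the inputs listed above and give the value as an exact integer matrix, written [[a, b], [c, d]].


[[0, 0], [7, 6]]


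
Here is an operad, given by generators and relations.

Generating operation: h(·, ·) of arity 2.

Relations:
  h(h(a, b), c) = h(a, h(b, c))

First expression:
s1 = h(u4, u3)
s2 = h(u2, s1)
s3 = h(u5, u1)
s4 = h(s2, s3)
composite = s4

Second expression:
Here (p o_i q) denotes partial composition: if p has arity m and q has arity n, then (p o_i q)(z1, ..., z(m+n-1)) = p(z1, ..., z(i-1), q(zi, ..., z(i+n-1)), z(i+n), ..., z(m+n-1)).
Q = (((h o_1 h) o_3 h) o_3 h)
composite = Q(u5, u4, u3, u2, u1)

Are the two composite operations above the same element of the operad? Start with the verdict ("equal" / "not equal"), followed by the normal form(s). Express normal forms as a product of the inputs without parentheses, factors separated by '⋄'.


not equal; first: u2 ⋄ u4 ⋄ u3 ⋄ u5 ⋄ u1; second: u5 ⋄ u4 ⋄ u3 ⋄ u2 ⋄ u1

The first composite normalizes to u2 ⋄ u4 ⋄ u3 ⋄ u5 ⋄ u1
The second composite normalizes to u5 ⋄ u4 ⋄ u3 ⋄ u2 ⋄ u1
The forms do not match — not equal.


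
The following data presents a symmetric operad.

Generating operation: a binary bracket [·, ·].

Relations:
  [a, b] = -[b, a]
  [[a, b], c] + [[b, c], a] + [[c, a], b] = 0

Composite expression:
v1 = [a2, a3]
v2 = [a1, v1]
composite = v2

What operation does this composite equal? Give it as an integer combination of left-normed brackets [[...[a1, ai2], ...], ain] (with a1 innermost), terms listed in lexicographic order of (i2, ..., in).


[[a1, a2], a3] - [[a1, a3], a2]

Skip Jacobi rewriting: expand, keep a1-initial words, read off terms.
Composite bracket: [a1, [a2, a3]]
Applying ab - ba throughout gives 4 signed words (2^2 = 4).
The a1-initial words carry the normal form:
  the word a1a2a3 carries sign +1 and contributes +[[a1, a2], a3]
  the word a1a3a2 carries sign -1 and contributes -[[a1, a3], a2]


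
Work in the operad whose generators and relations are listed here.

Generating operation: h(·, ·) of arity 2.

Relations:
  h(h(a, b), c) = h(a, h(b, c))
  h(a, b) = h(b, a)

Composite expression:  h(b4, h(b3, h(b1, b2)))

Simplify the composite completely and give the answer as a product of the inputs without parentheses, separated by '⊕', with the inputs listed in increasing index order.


b1 ⊕ b2 ⊕ b3 ⊕ b4

Reordering under h is free, so list the b-inputs canonically.
h(b1, b2) unparenthesizes to b1 ⊕ b2
h(b3, h(b1, b2)) unparenthesizes to b3 ⊕ b1 ⊕ b2
h(b4, h(b3, h(b1, b2))) unparenthesizes to b4 ⊕ b3 ⊕ b1 ⊕ b2
sorting the factors by input index: b1 ⊕ b2 ⊕ b3 ⊕ b4


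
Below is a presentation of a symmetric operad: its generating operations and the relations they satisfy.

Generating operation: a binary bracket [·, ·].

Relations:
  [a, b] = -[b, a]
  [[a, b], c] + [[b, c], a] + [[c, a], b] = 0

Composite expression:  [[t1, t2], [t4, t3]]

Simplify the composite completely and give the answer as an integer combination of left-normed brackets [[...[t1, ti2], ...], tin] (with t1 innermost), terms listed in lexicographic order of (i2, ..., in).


-[[[t1, t2], t3], t4] + [[[t1, t2], t4], t3]


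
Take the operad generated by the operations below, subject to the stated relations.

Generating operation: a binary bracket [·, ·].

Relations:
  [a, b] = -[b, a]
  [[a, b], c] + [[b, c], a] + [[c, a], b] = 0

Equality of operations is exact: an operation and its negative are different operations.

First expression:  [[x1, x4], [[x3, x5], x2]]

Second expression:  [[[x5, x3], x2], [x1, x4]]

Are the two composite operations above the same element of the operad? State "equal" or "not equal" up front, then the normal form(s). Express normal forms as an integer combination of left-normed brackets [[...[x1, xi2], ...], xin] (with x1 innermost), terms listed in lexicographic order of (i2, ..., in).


equal; both compose to -[[[[x1, x4], x2], x3], x5] + [[[[x1, x4], x2], x5], x3] + [[[[x1, x4], x3], x5], x2] - [[[[x1, x4], x5], x3], x2]

The first composite normalizes to -[[[[x1, x4], x2], x3], x5] + [[[[x1, x4], x2], x5], x3] + [[[[x1, x4], x3], x5], x2] - [[[[x1, x4], x5], x3], x2]
The second composite normalizes to -[[[[x1, x4], x2], x3], x5] + [[[[x1, x4], x2], x5], x3] + [[[[x1, x4], x3], x5], x2] - [[[[x1, x4], x5], x3], x2]
Both agree, so they are equal.


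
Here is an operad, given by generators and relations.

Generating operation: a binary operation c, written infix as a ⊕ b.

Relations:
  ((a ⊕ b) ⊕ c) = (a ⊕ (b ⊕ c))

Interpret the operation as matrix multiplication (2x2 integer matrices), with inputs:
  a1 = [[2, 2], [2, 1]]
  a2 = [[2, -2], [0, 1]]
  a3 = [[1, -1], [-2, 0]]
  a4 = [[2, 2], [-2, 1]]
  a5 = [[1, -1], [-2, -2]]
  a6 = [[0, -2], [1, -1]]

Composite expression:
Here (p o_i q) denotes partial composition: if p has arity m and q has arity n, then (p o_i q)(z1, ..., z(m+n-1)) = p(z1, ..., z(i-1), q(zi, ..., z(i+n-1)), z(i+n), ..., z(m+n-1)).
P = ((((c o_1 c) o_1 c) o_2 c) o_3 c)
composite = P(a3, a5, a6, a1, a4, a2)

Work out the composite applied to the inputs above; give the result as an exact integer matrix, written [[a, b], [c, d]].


[[-28, -1], [8, 14]]

(a6 ⊕ a1) = [[-4, -2], [0, 1]]
(a5 ⊕ (a6 ⊕ a1)) = [[-4, -3], [8, 2]]
(a3 ⊕ (a5 ⊕ (a6 ⊕ a1))) = [[-12, -5], [8, 6]]
((a3 ⊕ (a5 ⊕ (a6 ⊕ a1))) ⊕ a4) = [[-14, -29], [4, 22]]
(((a3 ⊕ (a5 ⊕ (a6 ⊕ a1))) ⊕ a4) ⊕ a2) = [[-28, -1], [8, 14]]


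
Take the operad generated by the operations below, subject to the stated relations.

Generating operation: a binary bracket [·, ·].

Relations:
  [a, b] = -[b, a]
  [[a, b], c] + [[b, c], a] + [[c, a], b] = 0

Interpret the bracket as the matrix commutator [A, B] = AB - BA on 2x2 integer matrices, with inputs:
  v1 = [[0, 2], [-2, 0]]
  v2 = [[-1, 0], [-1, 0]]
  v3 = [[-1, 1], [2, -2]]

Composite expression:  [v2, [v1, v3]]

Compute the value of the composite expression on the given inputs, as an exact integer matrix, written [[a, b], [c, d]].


[[-2, 2], [-14, 2]]


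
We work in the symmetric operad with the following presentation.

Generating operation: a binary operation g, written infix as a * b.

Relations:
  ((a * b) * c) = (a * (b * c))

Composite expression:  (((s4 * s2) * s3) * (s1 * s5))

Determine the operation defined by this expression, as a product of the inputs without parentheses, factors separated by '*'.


s4 * s2 * s3 * s1 * s5

Every regrouping of g is equal, so read the s-inputs in written order.
(s4 * s2) spells out as s4 * s2
((s4 * s2) * s3) spells out as s4 * s2 * s3
(s1 * s5) spells out as s1 * s5
(((s4 * s2) * s3) * (s1 * s5)) spells out as s4 * s2 * s3 * s1 * s5


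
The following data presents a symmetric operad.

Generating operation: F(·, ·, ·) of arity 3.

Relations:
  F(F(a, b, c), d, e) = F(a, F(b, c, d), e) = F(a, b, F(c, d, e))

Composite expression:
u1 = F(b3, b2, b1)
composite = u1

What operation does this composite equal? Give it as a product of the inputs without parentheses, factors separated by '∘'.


The F-tree's shape is irrelevant; the b-reading-order decides.
F(b3, b2, b1) unparenthesizes to b3 ∘ b2 ∘ b1

b3 ∘ b2 ∘ b1


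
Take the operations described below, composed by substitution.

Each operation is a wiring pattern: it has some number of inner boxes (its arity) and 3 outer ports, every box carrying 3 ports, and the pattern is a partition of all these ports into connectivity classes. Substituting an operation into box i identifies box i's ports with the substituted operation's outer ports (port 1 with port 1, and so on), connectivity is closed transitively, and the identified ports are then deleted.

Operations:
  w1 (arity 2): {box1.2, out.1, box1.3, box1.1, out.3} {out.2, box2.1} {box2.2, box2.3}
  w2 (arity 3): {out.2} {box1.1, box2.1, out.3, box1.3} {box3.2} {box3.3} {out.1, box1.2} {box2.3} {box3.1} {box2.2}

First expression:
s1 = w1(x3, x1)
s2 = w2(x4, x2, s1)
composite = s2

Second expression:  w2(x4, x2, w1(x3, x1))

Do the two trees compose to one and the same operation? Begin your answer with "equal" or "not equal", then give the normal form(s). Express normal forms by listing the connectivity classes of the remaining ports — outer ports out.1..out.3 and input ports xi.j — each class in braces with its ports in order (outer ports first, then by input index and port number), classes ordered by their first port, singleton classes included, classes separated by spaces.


The first expression reduces to {out.1, x4.2} {out.2} {out.3, x2.1, x4.1, x4.3} {x1.1} {x1.2, x1.3} {x2.2} {x2.3} {x3.1, x3.2, x3.3}
The second expression reduces to {out.1, x4.2} {out.2} {out.3, x2.1, x4.1, x4.3} {x1.1} {x1.2, x1.3} {x2.2} {x2.3} {x3.1, x3.2, x3.3}
Both agree, so they are equal.

equal: each reduces to {out.1, x4.2} {out.2} {out.3, x2.1, x4.1, x4.3} {x1.1} {x1.2, x1.3} {x2.2} {x2.3} {x3.1, x3.2, x3.3}


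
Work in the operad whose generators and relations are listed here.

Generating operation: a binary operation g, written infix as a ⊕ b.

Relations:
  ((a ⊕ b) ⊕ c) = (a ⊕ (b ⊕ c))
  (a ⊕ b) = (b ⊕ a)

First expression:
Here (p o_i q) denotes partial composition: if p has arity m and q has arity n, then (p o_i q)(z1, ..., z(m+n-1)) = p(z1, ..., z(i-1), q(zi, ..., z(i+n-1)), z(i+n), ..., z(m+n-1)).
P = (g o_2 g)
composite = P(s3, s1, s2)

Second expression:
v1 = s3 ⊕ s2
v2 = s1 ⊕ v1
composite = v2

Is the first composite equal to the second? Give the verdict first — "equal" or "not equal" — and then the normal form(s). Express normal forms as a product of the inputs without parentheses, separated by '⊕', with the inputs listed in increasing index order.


equal: each reduces to s1 ⊕ s2 ⊕ s3

Normal form of the first expression: s1 ⊕ s2 ⊕ s3
Normal form of the second expression: s1 ⊕ s2 ⊕ s3
The normal forms match — equal.


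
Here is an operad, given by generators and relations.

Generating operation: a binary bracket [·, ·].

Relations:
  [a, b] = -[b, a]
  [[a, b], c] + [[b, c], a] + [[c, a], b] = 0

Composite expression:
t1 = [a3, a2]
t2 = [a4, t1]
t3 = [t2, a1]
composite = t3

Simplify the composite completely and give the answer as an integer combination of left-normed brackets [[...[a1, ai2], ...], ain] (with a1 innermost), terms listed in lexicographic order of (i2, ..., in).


Skip Jacobi rewriting: expand, keep a1-initial words, read off terms.
Composite bracket: [[a4, [a3, a2]], a1]
Under [a, b] = ab - ba we get 8 signed associative words (2^3 = 8).
Only words starting with a1 matter:
  the word a1a2a3a4 carries sign -1 and contributes -[[[a1, a2], a3], a4]
  the word a1a3a2a4 carries sign +1 and contributes +[[[a1, a3], a2], a4]
  the word a1a4a2a3 carries sign +1 and contributes +[[[a1, a4], a2], a3]
  the word a1a4a3a2 carries sign -1 and contributes -[[[a1, a4], a3], a2]

-[[[a1, a2], a3], a4] + [[[a1, a3], a2], a4] + [[[a1, a4], a2], a3] - [[[a1, a4], a3], a2]


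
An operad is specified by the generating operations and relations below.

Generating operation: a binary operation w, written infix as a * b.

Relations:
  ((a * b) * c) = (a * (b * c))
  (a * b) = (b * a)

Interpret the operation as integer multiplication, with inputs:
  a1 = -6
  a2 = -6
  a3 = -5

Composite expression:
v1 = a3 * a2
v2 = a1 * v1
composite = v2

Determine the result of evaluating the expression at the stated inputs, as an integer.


-180

(a3 * a2) = 30
(a1 * (a3 * a2)) = -180


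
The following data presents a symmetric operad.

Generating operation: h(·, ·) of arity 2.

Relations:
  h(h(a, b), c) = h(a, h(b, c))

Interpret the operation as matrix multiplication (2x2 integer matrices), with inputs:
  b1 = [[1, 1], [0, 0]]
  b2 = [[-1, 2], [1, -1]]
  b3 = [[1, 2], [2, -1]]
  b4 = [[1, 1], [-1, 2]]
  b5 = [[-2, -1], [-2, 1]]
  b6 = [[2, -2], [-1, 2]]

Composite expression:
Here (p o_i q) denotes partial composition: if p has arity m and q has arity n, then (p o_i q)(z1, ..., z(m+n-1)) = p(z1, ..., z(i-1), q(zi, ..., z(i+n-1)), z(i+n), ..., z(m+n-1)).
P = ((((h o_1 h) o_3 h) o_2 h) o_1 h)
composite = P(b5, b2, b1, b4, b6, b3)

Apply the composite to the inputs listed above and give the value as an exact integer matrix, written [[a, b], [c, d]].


h(b5, b2) = [[1, -3], [3, -5]]
h(b1, b4) = [[0, 3], [0, 0]]
h(h(b5, b2), h(b1, b4)) = [[0, 3], [0, 9]]
h(b6, b3) = [[-2, 6], [3, -4]]
h(h(h(b5, b2), h(b1, b4)), h(b6, b3)) = [[9, -12], [27, -36]]

[[9, -12], [27, -36]]


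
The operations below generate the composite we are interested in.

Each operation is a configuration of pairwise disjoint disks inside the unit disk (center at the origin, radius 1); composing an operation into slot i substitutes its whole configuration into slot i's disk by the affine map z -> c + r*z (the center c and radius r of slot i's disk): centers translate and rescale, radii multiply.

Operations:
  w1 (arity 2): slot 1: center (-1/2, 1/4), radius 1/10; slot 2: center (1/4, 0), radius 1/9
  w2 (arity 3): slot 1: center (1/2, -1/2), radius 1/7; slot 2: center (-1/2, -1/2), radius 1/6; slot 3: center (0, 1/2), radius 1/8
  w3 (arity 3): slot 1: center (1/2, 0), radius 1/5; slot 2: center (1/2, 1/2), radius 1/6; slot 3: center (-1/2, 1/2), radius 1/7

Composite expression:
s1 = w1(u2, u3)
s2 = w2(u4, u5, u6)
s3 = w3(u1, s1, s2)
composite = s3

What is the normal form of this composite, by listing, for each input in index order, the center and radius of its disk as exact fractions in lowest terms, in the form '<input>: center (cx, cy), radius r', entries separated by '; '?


u1: center (1/2, 0), radius 1/5; u2: center (5/12, 13/24), radius 1/60; u3: center (13/24, 1/2), radius 1/54; u4: center (-3/7, 3/7), radius 1/49; u5: center (-4/7, 3/7), radius 1/42; u6: center (-1/2, 4/7), radius 1/56

Follow each u-input down from w3: c' goes to c + r*c', radius to r*r'.
input u1: composing its 1 substitution step yields center (1/2, 0), radius 1/5
input u2: composing its 2 substitution steps yields center (5/12, 13/24), radius 1/60
input u3: composing its 2 substitution steps yields center (13/24, 1/2), radius 1/54
input u4: composing its 2 substitution steps yields center (-3/7, 3/7), radius 1/49
input u5: composing its 2 substitution steps yields center (-4/7, 3/7), radius 1/42
input u6: composing its 2 substitution steps yields center (-1/2, 4/7), radius 1/56


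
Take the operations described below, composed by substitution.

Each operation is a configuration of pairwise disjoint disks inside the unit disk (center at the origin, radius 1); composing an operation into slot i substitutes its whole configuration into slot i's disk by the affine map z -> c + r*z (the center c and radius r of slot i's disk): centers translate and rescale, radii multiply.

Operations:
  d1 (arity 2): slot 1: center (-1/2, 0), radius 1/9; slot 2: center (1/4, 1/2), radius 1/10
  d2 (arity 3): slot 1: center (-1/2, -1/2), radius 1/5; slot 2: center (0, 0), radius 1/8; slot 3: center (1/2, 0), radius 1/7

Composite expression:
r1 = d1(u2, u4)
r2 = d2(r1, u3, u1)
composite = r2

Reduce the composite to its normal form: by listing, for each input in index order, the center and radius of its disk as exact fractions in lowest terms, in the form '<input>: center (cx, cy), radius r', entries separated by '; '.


u1: center (1/2, 0), radius 1/7; u2: center (-3/5, -1/2), radius 1/45; u3: center (0, 0), radius 1/8; u4: center (-9/20, -2/5), radius 1/50

Affine substitution under d2: radii multiply and u-centers shift.
input u2: composing its 2 substitution steps yields center (-3/5, -1/2), radius 1/45
input u4: composing its 2 substitution steps yields center (-9/20, -2/5), radius 1/50
input u3: composing its 1 substitution step yields center (0, 0), radius 1/8
input u1: composing its 1 substitution step yields center (1/2, 0), radius 1/7


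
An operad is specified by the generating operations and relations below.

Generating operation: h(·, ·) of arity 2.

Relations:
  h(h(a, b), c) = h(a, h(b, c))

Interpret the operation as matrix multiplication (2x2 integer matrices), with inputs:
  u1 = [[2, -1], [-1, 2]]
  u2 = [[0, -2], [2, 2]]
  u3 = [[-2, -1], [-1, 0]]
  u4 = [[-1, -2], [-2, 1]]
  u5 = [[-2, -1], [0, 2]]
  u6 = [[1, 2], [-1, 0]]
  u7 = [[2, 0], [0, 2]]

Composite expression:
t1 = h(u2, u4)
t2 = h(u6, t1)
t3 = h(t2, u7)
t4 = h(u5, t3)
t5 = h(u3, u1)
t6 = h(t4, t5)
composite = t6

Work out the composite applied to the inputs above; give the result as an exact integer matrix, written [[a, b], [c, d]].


h(u2, u4) = [[4, -2], [-6, -2]]
h(u6, h(u2, u4)) = [[-8, -6], [-4, 2]]
h(h(u6, h(u2, u4)), u7) = [[-16, -12], [-8, 4]]
h(u5, h(h(u6, h(u2, u4)), u7)) = [[40, 20], [-16, 8]]
h(u3, u1) = [[-3, 0], [-2, 1]]
h(h(u5, h(h(u6, h(u2, u4)), u7)), h(u3, u1)) = [[-160, 20], [32, 8]]

[[-160, 20], [32, 8]]


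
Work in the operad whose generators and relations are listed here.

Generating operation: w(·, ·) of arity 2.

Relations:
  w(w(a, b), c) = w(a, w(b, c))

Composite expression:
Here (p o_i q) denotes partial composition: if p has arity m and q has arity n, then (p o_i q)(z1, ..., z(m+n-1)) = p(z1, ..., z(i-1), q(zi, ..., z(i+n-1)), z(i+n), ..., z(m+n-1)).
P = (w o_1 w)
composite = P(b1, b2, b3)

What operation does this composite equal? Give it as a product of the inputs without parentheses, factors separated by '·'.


b1 · b2 · b3

Associativity of w dissolves the nesting; only the b-input order survives.
w(b1, b2) reduces to b1 · b2
w(w(b1, b2), b3) reduces to b1 · b2 · b3


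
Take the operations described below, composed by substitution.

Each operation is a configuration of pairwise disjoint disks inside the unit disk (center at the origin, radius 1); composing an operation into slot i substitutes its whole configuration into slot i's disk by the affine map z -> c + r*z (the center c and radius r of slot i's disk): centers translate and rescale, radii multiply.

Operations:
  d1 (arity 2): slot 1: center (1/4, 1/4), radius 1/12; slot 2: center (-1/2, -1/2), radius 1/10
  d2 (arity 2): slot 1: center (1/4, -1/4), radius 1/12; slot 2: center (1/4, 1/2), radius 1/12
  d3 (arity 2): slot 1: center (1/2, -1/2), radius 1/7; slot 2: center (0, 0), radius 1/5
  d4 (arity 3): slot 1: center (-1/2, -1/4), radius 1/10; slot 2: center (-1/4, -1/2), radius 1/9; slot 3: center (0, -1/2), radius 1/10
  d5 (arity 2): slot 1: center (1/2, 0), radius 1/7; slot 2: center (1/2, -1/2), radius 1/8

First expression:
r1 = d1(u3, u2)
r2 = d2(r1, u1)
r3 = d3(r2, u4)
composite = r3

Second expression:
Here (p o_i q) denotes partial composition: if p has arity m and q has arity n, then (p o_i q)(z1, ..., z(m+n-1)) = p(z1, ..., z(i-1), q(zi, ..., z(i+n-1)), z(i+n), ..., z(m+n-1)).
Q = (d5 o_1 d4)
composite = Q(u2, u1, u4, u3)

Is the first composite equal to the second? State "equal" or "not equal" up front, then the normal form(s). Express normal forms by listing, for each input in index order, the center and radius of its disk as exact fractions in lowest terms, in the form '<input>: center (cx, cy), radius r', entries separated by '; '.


not equal; first: u1: center (15/28, -3/7), radius 1/84; u2: center (89/168, -13/24), radius 1/840; u3: center (181/336, -179/336), radius 1/1008; u4: center (0, 0), radius 1/5; second: u1: center (13/28, -1/14), radius 1/63; u2: center (3/7, -1/28), radius 1/70; u3: center (1/2, -1/2), radius 1/8; u4: center (1/2, -1/14), radius 1/70


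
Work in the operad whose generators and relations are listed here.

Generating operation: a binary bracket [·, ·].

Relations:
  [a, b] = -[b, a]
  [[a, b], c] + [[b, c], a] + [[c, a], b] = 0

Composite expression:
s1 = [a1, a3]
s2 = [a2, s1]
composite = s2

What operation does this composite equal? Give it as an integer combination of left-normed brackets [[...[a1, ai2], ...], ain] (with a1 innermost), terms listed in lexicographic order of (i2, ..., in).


A multilinear Lie element is pinned by a1-initial words (a1 innermost).
Composite bracket: [a2, [a1, a3]]
Each bracket splits as ab - ba, giving 4 signed words (2^2 = 4).
Only words starting with a1 matter:
  word a1a3a2 has sign -1, contributing -[[a1, a3], a2]

-[[a1, a3], a2]


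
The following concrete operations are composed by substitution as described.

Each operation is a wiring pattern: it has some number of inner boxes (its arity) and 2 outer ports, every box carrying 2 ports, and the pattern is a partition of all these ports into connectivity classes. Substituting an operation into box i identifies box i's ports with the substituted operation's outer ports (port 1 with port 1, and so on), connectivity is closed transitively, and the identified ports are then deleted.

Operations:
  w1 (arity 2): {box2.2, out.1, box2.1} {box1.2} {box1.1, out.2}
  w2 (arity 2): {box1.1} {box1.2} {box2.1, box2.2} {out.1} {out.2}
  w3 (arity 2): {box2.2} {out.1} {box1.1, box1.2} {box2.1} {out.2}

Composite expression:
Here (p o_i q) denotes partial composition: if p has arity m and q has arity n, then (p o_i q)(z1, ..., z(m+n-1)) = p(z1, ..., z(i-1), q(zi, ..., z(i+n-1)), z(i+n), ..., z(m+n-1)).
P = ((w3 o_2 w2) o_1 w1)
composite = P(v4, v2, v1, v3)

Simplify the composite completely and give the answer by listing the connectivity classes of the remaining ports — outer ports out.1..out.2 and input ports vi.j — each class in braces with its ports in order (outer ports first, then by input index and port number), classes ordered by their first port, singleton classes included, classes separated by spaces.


{out.1} {out.2} {v1.1} {v1.2} {v2.1, v2.2, v4.1} {v3.1, v3.2} {v4.2}
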